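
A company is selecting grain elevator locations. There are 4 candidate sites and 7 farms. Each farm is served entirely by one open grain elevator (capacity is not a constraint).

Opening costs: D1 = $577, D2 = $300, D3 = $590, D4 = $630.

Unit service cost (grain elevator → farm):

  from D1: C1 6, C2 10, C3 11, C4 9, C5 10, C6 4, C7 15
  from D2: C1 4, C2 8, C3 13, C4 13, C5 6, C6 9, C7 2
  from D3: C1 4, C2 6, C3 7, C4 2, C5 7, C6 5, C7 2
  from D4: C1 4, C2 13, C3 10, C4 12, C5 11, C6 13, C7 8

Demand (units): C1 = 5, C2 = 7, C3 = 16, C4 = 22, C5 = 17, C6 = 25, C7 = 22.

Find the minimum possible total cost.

For any fixed open set, each farm goes to its cheapest open site; total = fixed + service.
{D3}: C1→D3 4·5=20, C2→D3 6·7=42, C3→D3 7·16=112, C4→D3 2·22=44, C5→D3 7·17=119, C6→D3 5·25=125, C7→D3 2·22=44. Service 506; fixed 590; total 1096.
{D2}: service 941 + fixed 300 = 1241
{D2, D3}: service 489 + fixed 890 = 1379
{D1, D2, D3, D4}: C1→D2 4·5=20, C2→D3 6·7=42, C3→D3 7·16=112, C4→D3 2·22=44, C5→D2 6·17=102, C6→D1 4·25=100, C7→D2 2·22=44. Service 464; fixed 2097; total 2561.
No other subset beats 1096.

Minimum total cost: 1096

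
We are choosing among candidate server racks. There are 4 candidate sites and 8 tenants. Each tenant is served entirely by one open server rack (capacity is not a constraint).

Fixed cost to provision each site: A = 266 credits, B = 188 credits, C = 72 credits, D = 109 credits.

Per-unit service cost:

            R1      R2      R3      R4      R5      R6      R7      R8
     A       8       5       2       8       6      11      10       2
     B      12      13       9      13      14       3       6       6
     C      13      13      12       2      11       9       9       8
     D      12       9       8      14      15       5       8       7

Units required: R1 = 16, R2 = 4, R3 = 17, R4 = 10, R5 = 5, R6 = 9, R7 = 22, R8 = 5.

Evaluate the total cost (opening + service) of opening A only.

Each tenant is assigned to its cheapest site among the open ones.
{A}: R1→A 8·16=128, R2→A 5·4=20, R3→A 2·17=34, R4→A 8·10=80, R5→A 6·5=30, R6→A 11·9=99, R7→A 10·22=220, R8→A 2·5=10. Service 621; fixed 266; total 887.

Total cost: 887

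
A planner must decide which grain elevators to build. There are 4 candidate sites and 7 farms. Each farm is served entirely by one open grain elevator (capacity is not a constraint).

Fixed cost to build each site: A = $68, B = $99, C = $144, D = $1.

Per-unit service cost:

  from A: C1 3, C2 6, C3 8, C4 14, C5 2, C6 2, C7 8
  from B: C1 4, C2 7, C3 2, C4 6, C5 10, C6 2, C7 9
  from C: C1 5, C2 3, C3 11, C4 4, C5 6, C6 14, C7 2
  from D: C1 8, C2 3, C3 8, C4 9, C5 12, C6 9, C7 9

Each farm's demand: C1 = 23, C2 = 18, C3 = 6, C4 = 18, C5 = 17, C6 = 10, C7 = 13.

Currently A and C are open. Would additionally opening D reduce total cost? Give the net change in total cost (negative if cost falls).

Current service cost with {A, C}: 323.
Adding D: each farm re-picks its cheapest; new service cost 323, saving 0.
Extra fixed cost: 1. Net change = 1 − 0 = 1.
(Totals: 535 → 536.)

No — net change +1 (cost rises by 1).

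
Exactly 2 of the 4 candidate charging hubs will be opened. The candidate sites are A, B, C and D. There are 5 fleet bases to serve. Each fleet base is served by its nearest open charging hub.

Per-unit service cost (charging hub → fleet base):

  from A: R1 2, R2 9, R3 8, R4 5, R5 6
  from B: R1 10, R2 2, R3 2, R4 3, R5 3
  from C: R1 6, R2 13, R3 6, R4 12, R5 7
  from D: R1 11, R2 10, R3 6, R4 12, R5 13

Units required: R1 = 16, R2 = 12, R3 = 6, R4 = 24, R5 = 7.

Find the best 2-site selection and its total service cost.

Choose A and B; total service cost 161.

With exactly 2 open, each fleet base uses its cheapest among the chosen.
{A, B}: R1→A 2·16=32, R2→B 2·12=24, R3→B 2·6=12, R4→B 3·24=72, R5→B 3·7=21. Service cost 161.
{B, C}: service cost 225
{B, D}: service cost 289
Among all 6 size-2 choices, {A, B} is lowest.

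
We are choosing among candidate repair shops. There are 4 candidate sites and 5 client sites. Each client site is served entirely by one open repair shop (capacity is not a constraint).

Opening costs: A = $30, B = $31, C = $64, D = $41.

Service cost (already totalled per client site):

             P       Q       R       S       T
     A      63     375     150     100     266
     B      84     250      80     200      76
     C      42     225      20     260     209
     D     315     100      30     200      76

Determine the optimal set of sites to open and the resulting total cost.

Open A and D; minimum total cost 440.

For any fixed open set, each client site goes to its cheapest open site; total = fixed + service.
{A, D}: P→A 63, Q→D 100, R→D 30, S→A 100, T→D 76. Service 369; fixed 71; total 440.
{A, B, D}: P→A 63, Q→D 100, R→D 30, S→A 100, T→B 76. Service 369; fixed 102; total 471.
{A, C, D}: service 338 + fixed 135 = 473
{A, B, C, D}: P→C 42, Q→D 100, R→C 20, S→A 100, T→B 76. Service 338; fixed 166; total 504.
No other subset beats 440.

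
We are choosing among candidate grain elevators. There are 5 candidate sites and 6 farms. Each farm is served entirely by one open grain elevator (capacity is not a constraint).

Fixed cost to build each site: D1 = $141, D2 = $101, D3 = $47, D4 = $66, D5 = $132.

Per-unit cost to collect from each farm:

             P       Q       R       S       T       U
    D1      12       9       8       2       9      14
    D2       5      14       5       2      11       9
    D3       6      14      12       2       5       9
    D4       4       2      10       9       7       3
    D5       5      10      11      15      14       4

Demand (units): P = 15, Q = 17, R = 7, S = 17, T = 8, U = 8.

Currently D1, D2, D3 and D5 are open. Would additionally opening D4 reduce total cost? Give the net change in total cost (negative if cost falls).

Yes — net change −76 (cost falls by 76).

Current service cost with {D1, D2, D3, D5}: 369.
Adding D4: each farm re-picks its cheapest; new service cost 227, saving 142.
Extra fixed cost: 66. Net change = 66 − 142 = -76.
(Totals: 790 → 714.)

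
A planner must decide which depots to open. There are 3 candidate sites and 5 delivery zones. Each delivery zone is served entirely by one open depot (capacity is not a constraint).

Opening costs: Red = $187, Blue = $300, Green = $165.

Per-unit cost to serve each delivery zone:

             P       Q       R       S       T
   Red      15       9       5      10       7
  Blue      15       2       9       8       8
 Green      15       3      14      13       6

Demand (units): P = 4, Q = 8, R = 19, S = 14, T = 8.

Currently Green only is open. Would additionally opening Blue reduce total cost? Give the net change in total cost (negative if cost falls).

Current service cost with {Green}: 580.
Adding Blue: each delivery zone re-picks its cheapest; new service cost 407, saving 173.
Extra fixed cost: 300. Net change = 300 − 173 = 127.
(Totals: 745 → 872.)

No — net change +127 (cost rises by 127).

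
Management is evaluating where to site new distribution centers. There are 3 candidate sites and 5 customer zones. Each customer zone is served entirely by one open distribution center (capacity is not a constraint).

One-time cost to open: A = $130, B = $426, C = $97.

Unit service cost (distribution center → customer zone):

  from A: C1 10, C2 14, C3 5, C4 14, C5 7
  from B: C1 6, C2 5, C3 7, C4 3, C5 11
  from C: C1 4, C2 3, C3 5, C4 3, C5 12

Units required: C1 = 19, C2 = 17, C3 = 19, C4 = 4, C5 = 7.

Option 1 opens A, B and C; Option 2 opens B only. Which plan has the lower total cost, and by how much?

Option 2 is cheaper by 89.

Option 1: {A, B, C}: C1→C 4·19=76, C2→C 3·17=51, C3→A 5·19=95, C4→B 3·4=12, C5→A 7·7=49. Service 283; fixed 653; total 936.
Option 2: {B}: C1→B 6·19=114, C2→B 5·17=85, C3→B 7·19=133, C4→B 3·4=12, C5→B 11·7=77. Service 421; fixed 426; total 847.
Difference: |936 − 847| = 89.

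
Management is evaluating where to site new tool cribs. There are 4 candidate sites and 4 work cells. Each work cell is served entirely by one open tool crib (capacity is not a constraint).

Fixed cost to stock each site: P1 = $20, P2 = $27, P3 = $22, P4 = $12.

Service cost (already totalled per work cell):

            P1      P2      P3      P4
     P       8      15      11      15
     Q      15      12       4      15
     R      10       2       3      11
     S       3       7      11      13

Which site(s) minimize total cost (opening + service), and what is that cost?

Open P3 only; minimum total cost 51.

For any fixed open set, each work cell goes to its cheapest open site; total = fixed + service.
{P3}: P→P3 11, Q→P3 4, R→P3 3, S→P3 11. Service 29; fixed 22; total 51.
{P1}: P→P1 8, Q→P1 15, R→P1 10, S→P1 3. Service 36; fixed 20; total 56.
{P1, P3}: service 18 + fixed 42 = 60
{P1, P2, P3, P4}: service 17 + fixed 81 = 98
No other subset beats 51.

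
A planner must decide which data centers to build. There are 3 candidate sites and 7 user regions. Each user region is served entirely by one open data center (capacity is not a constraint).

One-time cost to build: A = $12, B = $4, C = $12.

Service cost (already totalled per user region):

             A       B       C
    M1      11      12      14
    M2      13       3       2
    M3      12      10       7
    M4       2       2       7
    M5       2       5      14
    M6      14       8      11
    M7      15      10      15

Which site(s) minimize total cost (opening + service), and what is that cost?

For any fixed open set, each user region goes to its cheapest open site; total = fixed + service.
{B}: M1→B 12, M2→B 3, M3→B 10, M4→B 2, M5→B 5, M6→B 8, M7→B 10. Service 50; fixed 4; total 54.
{A, B}: M1→A 11, M2→B 3, M3→B 10, M4→A 2, M5→A 2, M6→B 8, M7→B 10. Service 46; fixed 16; total 62.
{B, C}: service 46 + fixed 16 = 62
{A, B, C}: service 42 + fixed 28 = 70
No other subset beats 54.

Open B only; minimum total cost 54.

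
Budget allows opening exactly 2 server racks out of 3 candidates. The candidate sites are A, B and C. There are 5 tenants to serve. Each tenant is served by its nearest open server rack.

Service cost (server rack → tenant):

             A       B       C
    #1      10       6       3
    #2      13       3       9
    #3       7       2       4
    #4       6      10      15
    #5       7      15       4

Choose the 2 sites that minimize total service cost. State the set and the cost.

With exactly 2 open, each tenant uses its cheapest among the chosen.
{B, C}: #1→C 3, #2→B 3, #3→B 2, #4→B 10, #5→C 4. Service cost 22.
{A, B}: service cost 24
{A, C}: service cost 26
Among all 3 size-2 choices, {B, C} is lowest.

Choose B and C; total service cost 22.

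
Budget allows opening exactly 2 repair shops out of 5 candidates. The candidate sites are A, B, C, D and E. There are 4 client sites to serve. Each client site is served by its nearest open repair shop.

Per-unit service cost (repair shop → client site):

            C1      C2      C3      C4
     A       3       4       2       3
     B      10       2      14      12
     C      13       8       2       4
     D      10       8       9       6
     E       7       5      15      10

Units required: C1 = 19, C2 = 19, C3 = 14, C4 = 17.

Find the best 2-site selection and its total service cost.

Choose A and B; total service cost 174.

With exactly 2 open, each client site uses its cheapest among the chosen.
{A, B}: C1→A 3·19=57, C2→B 2·19=38, C3→A 2·14=28, C4→A 3·17=51. Service cost 174.
{A, C}: service cost 212
{A, D}: service cost 212
Among all 10 size-2 choices, {A, B} is lowest.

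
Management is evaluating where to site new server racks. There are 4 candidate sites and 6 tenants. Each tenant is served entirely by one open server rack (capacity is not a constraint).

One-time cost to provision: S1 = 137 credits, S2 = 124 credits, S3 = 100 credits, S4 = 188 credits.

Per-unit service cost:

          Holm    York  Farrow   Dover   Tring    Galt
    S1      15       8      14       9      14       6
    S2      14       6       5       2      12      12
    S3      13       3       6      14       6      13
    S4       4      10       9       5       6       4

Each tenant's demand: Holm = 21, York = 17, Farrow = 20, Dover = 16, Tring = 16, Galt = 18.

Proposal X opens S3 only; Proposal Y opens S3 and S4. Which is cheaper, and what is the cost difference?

Proposal Y is cheaper by 307.

Proposal X: {S3}: Holm→S3 13·21=273, York→S3 3·17=51, Farrow→S3 6·20=120, Dover→S3 14·16=224, Tring→S3 6·16=96, Galt→S3 13·18=234. Service 998; fixed 100; total 1098.
Proposal Y: {S3, S4}: Holm→S4 4·21=84, York→S3 3·17=51, Farrow→S3 6·20=120, Dover→S4 5·16=80, Tring→S3 6·16=96, Galt→S4 4·18=72. Service 503; fixed 288; total 791.
Difference: |1098 − 791| = 307.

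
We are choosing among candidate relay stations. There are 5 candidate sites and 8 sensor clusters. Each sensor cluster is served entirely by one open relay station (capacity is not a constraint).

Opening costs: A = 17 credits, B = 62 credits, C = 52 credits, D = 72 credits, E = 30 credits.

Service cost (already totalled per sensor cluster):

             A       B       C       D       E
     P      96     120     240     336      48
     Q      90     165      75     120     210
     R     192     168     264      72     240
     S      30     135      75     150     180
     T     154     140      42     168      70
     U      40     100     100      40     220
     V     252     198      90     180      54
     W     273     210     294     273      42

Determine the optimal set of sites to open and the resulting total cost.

For any fixed open set, each sensor cluster goes to its cheapest open site; total = fixed + service.
{A, D, E}: P→E 48, Q→A 90, R→D 72, S→A 30, T→E 70, U→A 40, V→E 54, W→E 42. Service 446; fixed 119; total 565.
{A, C, D, E}: service 403 + fixed 171 = 574
{C, D, E}: service 448 + fixed 154 = 602
{A, B, C, D, E}: service 403 + fixed 233 = 636
No other subset beats 565.

Open A, D and E; minimum total cost 565.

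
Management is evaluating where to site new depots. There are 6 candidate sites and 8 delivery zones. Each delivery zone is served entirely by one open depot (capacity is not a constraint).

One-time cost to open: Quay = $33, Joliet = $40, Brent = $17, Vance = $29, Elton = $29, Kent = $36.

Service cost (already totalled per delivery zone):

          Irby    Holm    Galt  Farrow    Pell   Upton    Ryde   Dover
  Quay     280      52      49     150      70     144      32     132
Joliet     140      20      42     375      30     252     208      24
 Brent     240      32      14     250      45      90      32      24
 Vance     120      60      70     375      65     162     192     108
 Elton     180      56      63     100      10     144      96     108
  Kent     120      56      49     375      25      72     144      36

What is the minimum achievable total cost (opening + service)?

Minimum total cost: 486

For any fixed open set, each delivery zone goes to its cheapest open site; total = fixed + service.
{Brent, Elton, Kent}: Irby→Kent 120, Holm→Brent 32, Galt→Brent 14, Farrow→Elton 100, Pell→Elton 10, Upton→Kent 72, Ryde→Brent 32, Dover→Brent 24. Service 404; fixed 82; total 486.
{Brent, Vance, Elton}: service 422 + fixed 75 = 497
{Joliet, Brent, Elton, Kent}: Irby→Kent 120, Holm→Joliet 20, Galt→Brent 14, Farrow→Elton 100, Pell→Elton 10, Upton→Kent 72, Ryde→Brent 32, Dover→Joliet 24. Service 392; fixed 122; total 514.
{Quay, Joliet, Brent, Vance, Elton, Kent}: Irby→Vance 120, Holm→Joliet 20, Galt→Brent 14, Farrow→Elton 100, Pell→Elton 10, Upton→Kent 72, Ryde→Quay 32, Dover→Joliet 24. Service 392; fixed 184; total 576.
No other subset beats 486.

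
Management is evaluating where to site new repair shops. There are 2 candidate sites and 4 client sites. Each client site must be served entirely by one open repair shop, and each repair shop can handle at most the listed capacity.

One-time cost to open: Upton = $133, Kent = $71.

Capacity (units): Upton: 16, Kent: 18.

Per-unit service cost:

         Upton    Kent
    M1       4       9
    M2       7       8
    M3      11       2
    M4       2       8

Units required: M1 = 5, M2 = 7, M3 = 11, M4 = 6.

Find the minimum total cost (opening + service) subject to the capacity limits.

Open {Upton, Kent}: M1→Upton 4·5=20, M2→Kent 8·7=56, M3→Kent 2·11=22, M4→Upton 2·6=12.
Loads: Upton carries 11/16, Kent carries 18/18. Service 110; fixed 204; total 314.
Next best feasible plan costs 332.

Minimum total cost: 314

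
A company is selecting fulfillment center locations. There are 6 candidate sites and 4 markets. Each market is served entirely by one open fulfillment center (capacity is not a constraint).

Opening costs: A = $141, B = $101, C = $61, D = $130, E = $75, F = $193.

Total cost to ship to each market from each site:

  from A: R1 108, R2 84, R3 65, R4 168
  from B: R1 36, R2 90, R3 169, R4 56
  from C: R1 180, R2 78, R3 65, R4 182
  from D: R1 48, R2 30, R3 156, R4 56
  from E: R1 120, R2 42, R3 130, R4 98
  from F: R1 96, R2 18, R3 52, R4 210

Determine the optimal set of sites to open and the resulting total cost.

For any fixed open set, each market goes to its cheapest open site; total = fixed + service.
{C, D}: R1→D 48, R2→D 30, R3→C 65, R4→D 56. Service 199; fixed 191; total 390.
{B, C}: service 235 + fixed 162 = 397
{D}: service 290 + fixed 130 = 420
{A, B, C, D, E, F}: service 162 + fixed 701 = 863
No other subset beats 390.

Open C and D; minimum total cost 390.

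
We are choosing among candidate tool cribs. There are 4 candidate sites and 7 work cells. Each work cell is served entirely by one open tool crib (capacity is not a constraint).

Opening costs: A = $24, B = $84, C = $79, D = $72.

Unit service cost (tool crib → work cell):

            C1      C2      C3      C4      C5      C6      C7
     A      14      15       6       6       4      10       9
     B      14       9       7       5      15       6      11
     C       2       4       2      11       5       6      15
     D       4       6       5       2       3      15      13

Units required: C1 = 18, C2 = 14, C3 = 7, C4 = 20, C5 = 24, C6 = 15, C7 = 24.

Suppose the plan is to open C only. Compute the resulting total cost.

Total cost: 975

Each work cell is assigned to its cheapest site among the open ones.
{C}: C1→C 2·18=36, C2→C 4·14=56, C3→C 2·7=14, C4→C 11·20=220, C5→C 5·24=120, C6→C 6·15=90, C7→C 15·24=360. Service 896; fixed 79; total 975.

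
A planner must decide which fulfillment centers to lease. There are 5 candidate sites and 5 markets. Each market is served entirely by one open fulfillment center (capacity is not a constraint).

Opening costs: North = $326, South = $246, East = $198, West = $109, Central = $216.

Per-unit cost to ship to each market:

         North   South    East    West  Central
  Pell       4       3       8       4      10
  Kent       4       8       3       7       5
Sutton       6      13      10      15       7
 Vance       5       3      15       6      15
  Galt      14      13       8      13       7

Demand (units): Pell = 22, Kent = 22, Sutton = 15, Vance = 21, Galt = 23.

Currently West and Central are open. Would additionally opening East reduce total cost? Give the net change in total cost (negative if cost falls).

Current service cost with {West, Central}: 590.
Adding East: each market re-picks its cheapest; new service cost 546, saving 44.
Extra fixed cost: 198. Net change = 198 − 44 = 154.
(Totals: 915 → 1069.)

No — net change +154 (cost rises by 154).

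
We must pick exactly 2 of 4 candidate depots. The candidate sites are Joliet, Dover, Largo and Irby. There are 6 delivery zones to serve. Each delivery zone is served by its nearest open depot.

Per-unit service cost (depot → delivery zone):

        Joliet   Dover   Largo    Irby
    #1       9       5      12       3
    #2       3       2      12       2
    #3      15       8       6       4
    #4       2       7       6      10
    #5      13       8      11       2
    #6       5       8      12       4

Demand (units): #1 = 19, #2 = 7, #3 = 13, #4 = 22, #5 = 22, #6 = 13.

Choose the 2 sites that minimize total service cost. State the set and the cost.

With exactly 2 open, each delivery zone uses its cheapest among the chosen.
{Joliet, Irby}: #1→Irby 3·19=57, #2→Irby 2·7=14, #3→Irby 4·13=52, #4→Joliet 2·22=44, #5→Irby 2·22=44, #6→Irby 4·13=52. Service cost 263.
{Largo, Irby}: service cost 351
{Dover, Irby}: service cost 373
Among all 6 size-2 choices, {Joliet, Irby} is lowest.

Choose Joliet and Irby; total service cost 263.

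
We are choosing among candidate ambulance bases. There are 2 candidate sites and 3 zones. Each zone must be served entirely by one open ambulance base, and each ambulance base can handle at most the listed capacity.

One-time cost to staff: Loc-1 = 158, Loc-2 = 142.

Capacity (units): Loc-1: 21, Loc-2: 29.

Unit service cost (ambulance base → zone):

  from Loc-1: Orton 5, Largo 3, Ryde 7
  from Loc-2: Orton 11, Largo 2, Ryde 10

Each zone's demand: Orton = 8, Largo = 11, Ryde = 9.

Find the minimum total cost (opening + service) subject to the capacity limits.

Minimum total cost: 342

Open {Loc-2}: Orton→Loc-2 11·8=88, Largo→Loc-2 2·11=22, Ryde→Loc-2 10·9=90.
Loads: Loc-2 carries 28/29. Service 200; fixed 142; total 342.
Next best feasible plan costs 425.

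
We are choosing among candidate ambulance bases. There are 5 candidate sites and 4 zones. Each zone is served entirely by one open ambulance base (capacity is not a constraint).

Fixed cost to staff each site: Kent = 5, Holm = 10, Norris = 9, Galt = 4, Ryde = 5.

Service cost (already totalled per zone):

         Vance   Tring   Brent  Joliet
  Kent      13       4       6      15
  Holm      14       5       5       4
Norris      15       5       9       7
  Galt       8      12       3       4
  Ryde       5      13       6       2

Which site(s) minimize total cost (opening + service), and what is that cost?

For any fixed open set, each zone goes to its cheapest open site; total = fixed + service.
{Kent, Ryde}: Vance→Ryde 5, Tring→Kent 4, Brent→Kent 6, Joliet→Ryde 2. Service 17; fixed 10; total 27.
{Kent, Galt}: service 19 + fixed 9 = 28
{Kent, Galt, Ryde}: Vance→Ryde 5, Tring→Kent 4, Brent→Galt 3, Joliet→Ryde 2. Service 14; fixed 14; total 28.
{Kent, Holm, Norris, Galt, Ryde}: Vance→Ryde 5, Tring→Kent 4, Brent→Galt 3, Joliet→Ryde 2. Service 14; fixed 33; total 47.
No other subset beats 27.

Open Kent and Ryde; minimum total cost 27.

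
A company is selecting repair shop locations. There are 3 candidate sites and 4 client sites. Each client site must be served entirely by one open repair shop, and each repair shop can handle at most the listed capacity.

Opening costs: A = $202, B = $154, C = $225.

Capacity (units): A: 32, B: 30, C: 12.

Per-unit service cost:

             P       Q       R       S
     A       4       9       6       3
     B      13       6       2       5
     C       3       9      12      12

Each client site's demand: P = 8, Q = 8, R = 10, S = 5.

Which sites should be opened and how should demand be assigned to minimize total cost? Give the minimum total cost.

Minimum total cost: 381

Open {A}: P→A 4·8=32, Q→A 9·8=72, R→A 6·10=60, S→A 3·5=15.
Loads: A carries 31/32. Service 179; fixed 202; total 381.
Next best feasible plan costs 471.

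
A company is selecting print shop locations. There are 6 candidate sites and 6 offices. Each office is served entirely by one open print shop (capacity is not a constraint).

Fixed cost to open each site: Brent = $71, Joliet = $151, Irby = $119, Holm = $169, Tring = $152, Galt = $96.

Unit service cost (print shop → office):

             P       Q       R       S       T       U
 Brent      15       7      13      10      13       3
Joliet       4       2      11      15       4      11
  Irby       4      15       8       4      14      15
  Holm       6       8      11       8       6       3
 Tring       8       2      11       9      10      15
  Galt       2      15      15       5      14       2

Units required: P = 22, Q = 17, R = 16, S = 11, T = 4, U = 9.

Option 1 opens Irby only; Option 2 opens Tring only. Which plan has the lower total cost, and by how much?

Option 1: {Irby}: P→Irby 4·22=88, Q→Irby 15·17=255, R→Irby 8·16=128, S→Irby 4·11=44, T→Irby 14·4=56, U→Irby 15·9=135. Service 706; fixed 119; total 825.
Option 2: {Tring}: P→Tring 8·22=176, Q→Tring 2·17=34, R→Tring 11·16=176, S→Tring 9·11=99, T→Tring 10·4=40, U→Tring 15·9=135. Service 660; fixed 152; total 812.
Difference: |825 − 812| = 13.

Option 2 is cheaper by 13.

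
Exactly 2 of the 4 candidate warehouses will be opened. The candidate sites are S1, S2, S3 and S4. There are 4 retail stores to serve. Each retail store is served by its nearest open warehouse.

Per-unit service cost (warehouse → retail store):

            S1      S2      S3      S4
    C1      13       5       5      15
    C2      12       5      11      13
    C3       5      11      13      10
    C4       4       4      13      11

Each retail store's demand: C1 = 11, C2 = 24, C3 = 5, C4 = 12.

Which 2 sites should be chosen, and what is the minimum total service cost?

Choose S1 and S2; total service cost 248.

With exactly 2 open, each retail store uses its cheapest among the chosen.
{S1, S2}: C1→S2 5·11=55, C2→S2 5·24=120, C3→S1 5·5=25, C4→S1 4·12=48. Service cost 248.
{S2, S4}: service cost 273
{S2, S3}: service cost 278
Among all 6 size-2 choices, {S1, S2} is lowest.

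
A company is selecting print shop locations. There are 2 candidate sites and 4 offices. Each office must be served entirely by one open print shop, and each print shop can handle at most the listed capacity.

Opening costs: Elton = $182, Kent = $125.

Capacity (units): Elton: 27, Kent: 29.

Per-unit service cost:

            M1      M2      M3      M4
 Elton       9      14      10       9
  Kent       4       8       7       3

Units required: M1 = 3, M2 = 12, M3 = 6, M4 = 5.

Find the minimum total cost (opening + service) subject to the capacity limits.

Minimum total cost: 290

Open {Kent}: M1→Kent 4·3=12, M2→Kent 8·12=96, M3→Kent 7·6=42, M4→Kent 3·5=15.
Loads: Kent carries 26/29. Service 165; fixed 125; total 290.
Next best feasible plan costs 472.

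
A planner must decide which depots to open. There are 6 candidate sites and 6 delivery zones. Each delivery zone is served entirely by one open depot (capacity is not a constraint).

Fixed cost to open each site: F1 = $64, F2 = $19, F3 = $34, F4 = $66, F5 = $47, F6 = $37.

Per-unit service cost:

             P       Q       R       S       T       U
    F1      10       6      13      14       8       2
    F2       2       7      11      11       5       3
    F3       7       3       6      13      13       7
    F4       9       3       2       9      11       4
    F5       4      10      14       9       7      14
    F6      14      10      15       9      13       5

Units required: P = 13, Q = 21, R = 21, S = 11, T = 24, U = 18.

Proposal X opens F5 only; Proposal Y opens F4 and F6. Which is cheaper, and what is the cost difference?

Proposal X: {F5}: P→F5 4·13=52, Q→F5 10·21=210, R→F5 14·21=294, S→F5 9·11=99, T→F5 7·24=168, U→F5 14·18=252. Service 1075; fixed 47; total 1122.
Proposal Y: {F4, F6}: P→F4 9·13=117, Q→F4 3·21=63, R→F4 2·21=42, S→F4 9·11=99, T→F4 11·24=264, U→F4 4·18=72. Service 657; fixed 103; total 760.
Difference: |1122 − 760| = 362.

Proposal Y is cheaper by 362.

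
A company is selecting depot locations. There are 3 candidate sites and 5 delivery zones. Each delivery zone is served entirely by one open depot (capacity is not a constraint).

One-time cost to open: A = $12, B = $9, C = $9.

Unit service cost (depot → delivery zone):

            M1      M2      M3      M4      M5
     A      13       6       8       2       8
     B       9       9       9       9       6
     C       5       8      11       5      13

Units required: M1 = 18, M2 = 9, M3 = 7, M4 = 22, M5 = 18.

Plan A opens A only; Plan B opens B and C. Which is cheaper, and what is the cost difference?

Plan B is cheaper by 83.

Plan A: {A}: M1→A 13·18=234, M2→A 6·9=54, M3→A 8·7=56, M4→A 2·22=44, M5→A 8·18=144. Service 532; fixed 12; total 544.
Plan B: {B, C}: M1→C 5·18=90, M2→C 8·9=72, M3→B 9·7=63, M4→C 5·22=110, M5→B 6·18=108. Service 443; fixed 18; total 461.
Difference: |544 − 461| = 83.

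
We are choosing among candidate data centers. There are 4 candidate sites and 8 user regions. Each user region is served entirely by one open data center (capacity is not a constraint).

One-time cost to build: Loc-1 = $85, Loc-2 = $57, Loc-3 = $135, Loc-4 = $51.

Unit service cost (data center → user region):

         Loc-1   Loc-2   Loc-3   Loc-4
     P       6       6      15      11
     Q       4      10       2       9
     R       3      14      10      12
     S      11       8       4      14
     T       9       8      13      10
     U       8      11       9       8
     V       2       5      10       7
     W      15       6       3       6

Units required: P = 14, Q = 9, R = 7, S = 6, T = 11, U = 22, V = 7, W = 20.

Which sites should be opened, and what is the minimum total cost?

For any fixed open set, each user region goes to its cheapest open site; total = fixed + service.
{Loc-1, Loc-3}: P→Loc-1 6·14=84, Q→Loc-3 2·9=18, R→Loc-1 3·7=21, S→Loc-3 4·6=24, T→Loc-1 9·11=99, U→Loc-1 8·22=176, V→Loc-1 2·7=14, W→Loc-3 3·20=60. Service 496; fixed 220; total 716.
{Loc-1, Loc-2}: P→Loc-1 6·14=84, Q→Loc-1 4·9=36, R→Loc-1 3·7=21, S→Loc-2 8·6=48, T→Loc-2 8·11=88, U→Loc-1 8·22=176, V→Loc-1 2·7=14, W→Loc-2 6·20=120. Service 587; fixed 142; total 729.
{Loc-1, Loc-4}: P→Loc-1 6·14=84, Q→Loc-1 4·9=36, R→Loc-1 3·7=21, S→Loc-1 11·6=66, T→Loc-1 9·11=99, U→Loc-1 8·22=176, V→Loc-1 2·7=14, W→Loc-4 6·20=120. Service 616; fixed 136; total 752.
{Loc-1, Loc-2, Loc-3, Loc-4}: P→Loc-1 6·14=84, Q→Loc-3 2·9=18, R→Loc-1 3·7=21, S→Loc-3 4·6=24, T→Loc-2 8·11=88, U→Loc-1 8·22=176, V→Loc-1 2·7=14, W→Loc-3 3·20=60. Service 485; fixed 328; total 813.
(All 15 nonempty subsets were checked; Loc-1 and Loc-3 is lowest.)

Open Loc-1 and Loc-3; minimum total cost 716.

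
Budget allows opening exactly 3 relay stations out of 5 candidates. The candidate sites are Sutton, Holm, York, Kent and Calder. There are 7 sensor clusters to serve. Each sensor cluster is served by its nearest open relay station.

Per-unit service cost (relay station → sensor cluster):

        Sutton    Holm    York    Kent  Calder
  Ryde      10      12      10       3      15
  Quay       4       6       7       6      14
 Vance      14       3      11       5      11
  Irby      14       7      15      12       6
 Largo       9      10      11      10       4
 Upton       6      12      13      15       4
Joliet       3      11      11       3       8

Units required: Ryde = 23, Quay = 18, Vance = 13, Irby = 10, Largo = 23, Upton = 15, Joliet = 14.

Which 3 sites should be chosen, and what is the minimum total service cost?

Choose Sutton, Kent and Calder; total service cost 460.

With exactly 3 open, each sensor cluster uses its cheapest among the chosen.
{Sutton, Kent, Calder}: Ryde→Kent 3·23=69, Quay→Sutton 4·18=72, Vance→Kent 5·13=65, Irby→Calder 6·10=60, Largo→Calder 4·23=92, Upton→Calder 4·15=60, Joliet→Sutton 3·14=42. Service cost 460.
{Holm, Kent, Calder}: service cost 470
{York, Kent, Calder}: service cost 496
Among all 10 size-3 choices, {Sutton, Kent, Calder} is lowest.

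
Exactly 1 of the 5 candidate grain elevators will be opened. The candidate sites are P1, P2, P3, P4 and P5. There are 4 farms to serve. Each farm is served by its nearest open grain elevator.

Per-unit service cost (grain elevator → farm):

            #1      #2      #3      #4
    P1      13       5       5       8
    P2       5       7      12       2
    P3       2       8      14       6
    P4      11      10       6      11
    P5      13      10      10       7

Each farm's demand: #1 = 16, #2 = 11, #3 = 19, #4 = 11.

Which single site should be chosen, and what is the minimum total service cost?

With exactly 1 open, each farm uses its cheapest among the chosen.
{P2}: #1→P2 5·16=80, #2→P2 7·11=77, #3→P2 12·19=228, #4→P2 2·11=22. Service cost 407.
{P1}: service cost 446
{P3}: service cost 452
Among all 5 size-1 choices, {P2} is lowest.

Choose P2 only; total service cost 407.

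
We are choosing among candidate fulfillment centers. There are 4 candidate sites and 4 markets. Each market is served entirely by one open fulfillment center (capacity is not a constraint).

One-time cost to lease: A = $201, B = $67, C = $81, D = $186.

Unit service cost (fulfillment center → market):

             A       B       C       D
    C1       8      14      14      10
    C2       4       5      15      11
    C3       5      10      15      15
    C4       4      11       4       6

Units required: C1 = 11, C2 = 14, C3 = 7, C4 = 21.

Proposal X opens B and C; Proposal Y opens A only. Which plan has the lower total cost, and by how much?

Proposal Y is cheaper by 62.

Proposal X: {B, C}: C1→B 14·11=154, C2→B 5·14=70, C3→B 10·7=70, C4→C 4·21=84. Service 378; fixed 148; total 526.
Proposal Y: {A}: C1→A 8·11=88, C2→A 4·14=56, C3→A 5·7=35, C4→A 4·21=84. Service 263; fixed 201; total 464.
Difference: |526 − 464| = 62.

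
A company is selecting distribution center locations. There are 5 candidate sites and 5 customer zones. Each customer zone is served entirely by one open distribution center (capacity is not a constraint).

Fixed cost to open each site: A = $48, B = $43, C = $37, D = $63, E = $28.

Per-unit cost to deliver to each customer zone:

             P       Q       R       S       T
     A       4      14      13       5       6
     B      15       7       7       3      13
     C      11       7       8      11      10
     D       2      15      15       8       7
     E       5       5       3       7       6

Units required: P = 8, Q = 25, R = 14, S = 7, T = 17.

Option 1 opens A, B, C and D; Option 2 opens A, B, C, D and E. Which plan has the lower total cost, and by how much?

Option 1: {A, B, C, D}: P→D 2·8=16, Q→B 7·25=175, R→B 7·14=98, S→B 3·7=21, T→A 6·17=102. Service 412; fixed 191; total 603.
Option 2: {A, B, C, D, E}: P→D 2·8=16, Q→E 5·25=125, R→E 3·14=42, S→B 3·7=21, T→A 6·17=102. Service 306; fixed 219; total 525.
Difference: |603 − 525| = 78.

Option 2 is cheaper by 78.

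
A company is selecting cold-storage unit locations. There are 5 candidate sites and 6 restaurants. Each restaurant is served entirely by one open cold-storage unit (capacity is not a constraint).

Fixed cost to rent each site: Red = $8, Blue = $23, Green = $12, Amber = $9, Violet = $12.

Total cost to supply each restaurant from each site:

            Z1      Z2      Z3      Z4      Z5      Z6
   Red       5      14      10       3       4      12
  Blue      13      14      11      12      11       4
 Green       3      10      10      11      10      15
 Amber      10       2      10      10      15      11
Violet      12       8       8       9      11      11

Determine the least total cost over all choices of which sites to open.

For any fixed open set, each restaurant goes to its cheapest open site; total = fixed + service.
{Red, Amber}: Z1→Red 5, Z2→Amber 2, Z3→Red 10, Z4→Red 3, Z5→Red 4, Z6→Amber 11. Service 35; fixed 17; total 52.
{Red}: Z1→Red 5, Z2→Red 14, Z3→Red 10, Z4→Red 3, Z5→Red 4, Z6→Red 12. Service 48; fixed 8; total 56.
{Red, Violet}: service 39 + fixed 20 = 59
{Red, Blue, Green, Amber, Violet}: service 24 + fixed 64 = 88
No other subset beats 52.

Minimum total cost: 52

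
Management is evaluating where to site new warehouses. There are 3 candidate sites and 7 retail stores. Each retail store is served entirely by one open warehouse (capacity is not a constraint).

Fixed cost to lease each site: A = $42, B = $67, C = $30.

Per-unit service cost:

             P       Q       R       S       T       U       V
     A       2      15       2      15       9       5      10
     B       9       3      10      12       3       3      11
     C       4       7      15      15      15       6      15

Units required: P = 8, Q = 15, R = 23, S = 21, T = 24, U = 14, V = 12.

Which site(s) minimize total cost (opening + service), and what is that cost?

For any fixed open set, each retail store goes to its cheapest open site; total = fixed + service.
{A, B}: P→A 2·8=16, Q→B 3·15=45, R→A 2·23=46, S→B 12·21=252, T→B 3·24=72, U→B 3·14=42, V→A 10·12=120. Service 593; fixed 109; total 702.
{A, B, C}: P→A 2·8=16, Q→B 3·15=45, R→A 2·23=46, S→B 12·21=252, T→B 3·24=72, U→B 3·14=42, V→A 10·12=120. Service 593; fixed 139; total 732.
{B, C}: P→C 4·8=32, Q→B 3·15=45, R→B 10·23=230, S→B 12·21=252, T→B 3·24=72, U→B 3·14=42, V→B 11·12=132. Service 805; fixed 97; total 902.
{C}: P→C 4·8=32, Q→C 7·15=105, R→C 15·23=345, S→C 15·21=315, T→C 15·24=360, U→C 6·14=84, V→C 15·12=180. Service 1421; fixed 30; total 1451.
(All 7 nonempty subsets were checked; A and B is lowest.)

Open A and B; minimum total cost 702.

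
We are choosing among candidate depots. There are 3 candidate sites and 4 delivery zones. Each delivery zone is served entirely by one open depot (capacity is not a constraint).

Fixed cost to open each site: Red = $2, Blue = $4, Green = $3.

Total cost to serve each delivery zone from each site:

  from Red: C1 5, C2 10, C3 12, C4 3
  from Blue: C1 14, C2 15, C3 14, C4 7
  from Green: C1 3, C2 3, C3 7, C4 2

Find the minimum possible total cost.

For any fixed open set, each delivery zone goes to its cheapest open site; total = fixed + service.
{Green}: C1→Green 3, C2→Green 3, C3→Green 7, C4→Green 2. Service 15; fixed 3; total 18.
{Red, Green}: C1→Green 3, C2→Green 3, C3→Green 7, C4→Green 2. Service 15; fixed 5; total 20.
{Blue, Green}: C1→Green 3, C2→Green 3, C3→Green 7, C4→Green 2. Service 15; fixed 7; total 22.
{Red, Blue, Green}: C1→Green 3, C2→Green 3, C3→Green 7, C4→Green 2. Service 15; fixed 9; total 24.
No other subset beats 18.

Minimum total cost: 18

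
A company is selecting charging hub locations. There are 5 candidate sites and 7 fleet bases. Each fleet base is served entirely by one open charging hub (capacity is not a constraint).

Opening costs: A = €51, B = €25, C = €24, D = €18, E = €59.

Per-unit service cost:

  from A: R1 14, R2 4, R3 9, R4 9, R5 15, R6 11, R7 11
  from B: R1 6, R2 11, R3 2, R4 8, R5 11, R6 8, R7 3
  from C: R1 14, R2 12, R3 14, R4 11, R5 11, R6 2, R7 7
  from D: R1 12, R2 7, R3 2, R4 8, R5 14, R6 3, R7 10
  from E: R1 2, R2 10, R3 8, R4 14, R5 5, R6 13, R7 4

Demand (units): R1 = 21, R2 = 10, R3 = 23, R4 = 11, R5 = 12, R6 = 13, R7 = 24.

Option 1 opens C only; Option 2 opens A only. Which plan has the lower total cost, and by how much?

Option 1 is cheaper by 71.

Option 1: {C}: R1→C 14·21=294, R2→C 12·10=120, R3→C 14·23=322, R4→C 11·11=121, R5→C 11·12=132, R6→C 2·13=26, R7→C 7·24=168. Service 1183; fixed 24; total 1207.
Option 2: {A}: R1→A 14·21=294, R2→A 4·10=40, R3→A 9·23=207, R4→A 9·11=99, R5→A 15·12=180, R6→A 11·13=143, R7→A 11·24=264. Service 1227; fixed 51; total 1278.
Difference: |1207 − 1278| = 71.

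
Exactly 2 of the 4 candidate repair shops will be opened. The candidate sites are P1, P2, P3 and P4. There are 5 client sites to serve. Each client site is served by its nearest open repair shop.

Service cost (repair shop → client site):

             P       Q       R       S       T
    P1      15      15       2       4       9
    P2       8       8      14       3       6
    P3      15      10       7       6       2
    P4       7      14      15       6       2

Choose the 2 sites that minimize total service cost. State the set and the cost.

Choose P1 and P2; total service cost 27.

With exactly 2 open, each client site uses its cheapest among the chosen.
{P1, P2}: P→P2 8, Q→P2 8, R→P1 2, S→P2 3, T→P2 6. Service cost 27.
{P2, P3}: service cost 28
{P1, P4}: service cost 29
Among all 6 size-2 choices, {P1, P2} is lowest.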